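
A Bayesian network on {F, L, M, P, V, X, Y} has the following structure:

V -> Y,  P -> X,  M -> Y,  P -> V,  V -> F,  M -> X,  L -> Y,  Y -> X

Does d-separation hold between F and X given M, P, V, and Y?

There are 3 undirected paths between F and X; checking each against the conditioning set {M, P, V, Y}:
Path 1: F ← V → Y → X
  V is a fork here and V is conditioned on, so the path is blocked at V.
Path 2: F ← V → Y ← M → X
  V is a fork here and V is conditioned on, so the path is blocked at V.
Path 3: F ← V ← P → X
  V is a chain here and V is conditioned on, so the path is blocked at V.
Every path is blocked, so F and X are d-separated given {M, P, V, Y}.

Yes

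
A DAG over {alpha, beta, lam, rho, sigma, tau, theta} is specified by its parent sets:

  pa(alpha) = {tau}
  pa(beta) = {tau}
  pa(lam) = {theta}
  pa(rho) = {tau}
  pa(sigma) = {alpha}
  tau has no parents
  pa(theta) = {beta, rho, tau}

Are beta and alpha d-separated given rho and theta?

Enumerating the 3 paths from beta to alpha and testing each for blocking by {rho, theta}:
  1. beta ← tau → alpha — tau:fork[open] ⇒ active
  2. beta → theta ← tau → alpha — theta:collider[open]; tau:fork[open] ⇒ active
  3. beta → theta ← rho ← tau → alpha — theta:collider[open]; rho:chain[blocks]; tau:fork[open] ⇒ blocked
Because an active path exists, beta and alpha are not d-separated.

No — beta and alpha are not d-separated given {rho, theta}.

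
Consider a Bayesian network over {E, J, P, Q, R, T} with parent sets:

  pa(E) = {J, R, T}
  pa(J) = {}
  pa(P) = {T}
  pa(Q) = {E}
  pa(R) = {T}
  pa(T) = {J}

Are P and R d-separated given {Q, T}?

There are 3 undirected paths between P and R; checking each against the conditioning set {Q, T}:
Path 1: P ← T → E ← R
  T is a fork here and T is conditioned on, so the path is blocked at T.
Path 2: P ← T ← J → E ← R
  T is a chain here and T is conditioned on, so the path is blocked at T.
Path 3: P ← T → R
  T is a fork here and T is conditioned on, so the path is blocked at T.
All paths are blocked; P ⊥ R | {Q, T} holds.

Yes — P and R are d-separated given {Q, T}.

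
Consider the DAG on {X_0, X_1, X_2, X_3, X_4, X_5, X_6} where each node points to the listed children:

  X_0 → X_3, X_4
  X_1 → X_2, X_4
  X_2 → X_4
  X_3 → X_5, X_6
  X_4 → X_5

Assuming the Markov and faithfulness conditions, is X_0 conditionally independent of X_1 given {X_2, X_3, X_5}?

Enumerating the 4 paths from X_0 to X_1 and testing each for blocking by {X_2, X_3, X_5}:
Path 1: X_0 → X_3 → X_5 ← X_4 ← X_2 ← X_1
  X_3 is a chain here and X_3 is conditioned on, so the path is blocked at X_3.
Path 2: X_0 → X_3 → X_5 ← X_4 ← X_1
  X_3 is a chain here and X_3 is conditioned on, so the path is blocked at X_3.
Path 3: X_0 → X_4 ← X_2 ← X_1
  X_2 is a chain here and X_2 is conditioned on, so the path is blocked at X_2.
Path 4: X_0 → X_4 ← X_1
  X_4 is a collider and its descendant X_5 is conditioned on, which opens it — no node blocks this path, so it is active.
Because an active path exists, X_0 and X_1 are not d-separated.

No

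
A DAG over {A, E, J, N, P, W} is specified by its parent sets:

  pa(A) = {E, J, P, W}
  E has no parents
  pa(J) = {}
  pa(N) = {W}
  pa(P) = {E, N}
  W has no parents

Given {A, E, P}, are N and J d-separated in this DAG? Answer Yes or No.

No

Enumerating the 3 paths from N to J and testing each for blocking by {A, E, P}:
Path 1: N → P ← E → A ← J
  E is a fork here and E is conditioned on, so the path is blocked at E.
Path 2: N → P → A ← J
  P is a chain here and P is conditioned on, so the path is blocked at P.
Path 3: N ← W → A ← J
  W is a fork and W is not conditioned on; A is a collider and A is conditioned on, which opens it — no node blocks this path, so it is active.
Since the path N ← W → A ← J is active, N and J are not d-separated given {A, E, P}.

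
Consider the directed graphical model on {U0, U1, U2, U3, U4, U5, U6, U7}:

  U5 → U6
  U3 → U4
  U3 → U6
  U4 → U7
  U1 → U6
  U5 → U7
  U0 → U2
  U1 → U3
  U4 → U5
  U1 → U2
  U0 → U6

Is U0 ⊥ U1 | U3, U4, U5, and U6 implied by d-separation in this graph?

No

5 paths connect U0 and U1; each must be blocked for d-separation to hold:
  1. U0 → U2 ← U1 — U2:collider[blocks] ⇒ blocked
  2. U0 → U6 ← U3 ← U1 — U6:collider[open]; U3:chain[blocks] ⇒ blocked
  3. U0 → U6 ← U5 ← U4 ← U3 ← U1 — U6:collider[open]; U5:chain[blocks]; U4:chain[blocks]; U3:chain[blocks] ⇒ blocked
  4. U0 → U6 ← U5 → U7 ← U4 ← U3 ← U1 — U6:collider[open]; U5:fork[blocks]; U7:collider[blocks]; U4:chain[blocks]; U3:chain[blocks] ⇒ blocked
  5. U0 → U6 ← U1 — U6:collider[open] ⇒ active
Because an active path exists, U0 and U1 are not d-separated.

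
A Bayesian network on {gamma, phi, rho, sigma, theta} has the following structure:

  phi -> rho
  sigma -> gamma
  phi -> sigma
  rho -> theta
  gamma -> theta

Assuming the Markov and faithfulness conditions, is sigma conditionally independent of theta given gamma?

No — sigma and theta are not d-separated given {gamma}.

We examine all 2 paths between sigma and theta:
Path 1: sigma ← phi → rho → theta
  phi is a fork and phi is not conditioned on; rho is a chain and rho is not conditioned on — no node blocks this path, so it is active.
Path 2: sigma → gamma → theta
  gamma is a chain here and gamma is conditioned on, so the path is blocked at gamma.
At least one path is unblocked, so d-separation fails.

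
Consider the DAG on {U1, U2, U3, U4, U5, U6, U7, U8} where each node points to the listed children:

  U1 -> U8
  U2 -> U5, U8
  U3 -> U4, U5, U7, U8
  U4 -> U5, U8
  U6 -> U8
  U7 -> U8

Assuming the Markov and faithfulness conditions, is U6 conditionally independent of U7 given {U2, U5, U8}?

No

We examine all 6 paths between U6 and U7:
Path 1: U6 → U8 ← U3 → U7
  U8 is a collider and U8 is conditioned on, which opens it; U3 is a fork and U3 is not conditioned on — no node blocks this path, so it is active.
Path 2: U6 → U8 ← U7
  U8 is a collider and U8 is conditioned on, which opens it — no node blocks this path, so it is active.
Path 3: U6 → U8 ← U4 ← U3 → U7
  U8 is a collider and U8 is conditioned on, which opens it; U4 is a chain and U4 is not conditioned on; U3 is a fork and U3 is not conditioned on — no node blocks this path, so it is active.
Path 4: U6 → U8 ← U4 → U5 ← U3 → U7
  U8 is a collider and U8 is conditioned on, which opens it; U4 is a fork and U4 is not conditioned on; U5 is a collider and U5 is conditioned on, which opens it; U3 is a fork and U3 is not conditioned on — no node blocks this path, so it is active.
Path 5: U6 → U8 ← U2 → U5 ← U3 → U7
  U2 is a fork here and U2 is conditioned on, so the path is blocked at U2.
Path 6: U6 → U8 ← U2 → U5 ← U4 ← U3 → U7
  U2 is a fork here and U2 is conditioned on, so the path is blocked at U2.
At least one path is unblocked, so d-separation fails.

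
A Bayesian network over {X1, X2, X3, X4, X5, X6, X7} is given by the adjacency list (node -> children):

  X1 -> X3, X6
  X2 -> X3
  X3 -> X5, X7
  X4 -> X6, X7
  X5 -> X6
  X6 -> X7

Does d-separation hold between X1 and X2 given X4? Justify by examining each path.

Yes — X1 and X2 are d-separated given {X4}.

4 paths connect X1 and X2; each must be blocked for d-separation to hold:
Path 1: X1 → X3 ← X2
  X3 is a collider here and neither X3 nor any of its descendants is conditioned on, so the collider stays closed — the path is blocked at X3.
Path 2: X1 → X6 ← X5 ← X3 ← X2
  X6 is a collider here and neither X6 nor any of its descendants is conditioned on, so the collider stays closed — the path is blocked at X6.
Path 3: X1 → X6 ← X4 → X7 ← X3 ← X2
  X6 is a collider here and neither X6 nor any of its descendants is conditioned on, so the collider stays closed — the path is blocked at X6.
Path 4: X1 → X6 → X7 ← X3 ← X2
  X7 is a collider here and neither X7 nor any of its descendants is conditioned on, so the collider stays closed — the path is blocked at X7.
All paths are blocked; X1 ⊥ X2 | {X4} holds.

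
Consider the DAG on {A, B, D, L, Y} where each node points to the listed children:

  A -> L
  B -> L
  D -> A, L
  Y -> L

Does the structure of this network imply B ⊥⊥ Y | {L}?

No

The only undirected path from B to Y is:
Path 1: B → L ← Y
  L is a collider and L is conditioned on, which opens it — no node blocks this path, so it is active.
At least one path is unblocked, so d-separation fails.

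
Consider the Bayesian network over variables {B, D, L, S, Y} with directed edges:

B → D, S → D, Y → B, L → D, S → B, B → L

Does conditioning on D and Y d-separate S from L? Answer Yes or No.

We examine all 4 paths between S and L:
Path 1: S → B → D ← L
  B is a chain and B is not conditioned on; D is a collider and D is conditioned on, which opens it — no node blocks this path, so it is active.
Path 2: S → B → L
  B is a chain and B is not conditioned on — no node blocks this path, so it is active.
Path 3: S → D ← B → L
  D is a collider and D is conditioned on, which opens it; B is a fork and B is not conditioned on — no node blocks this path, so it is active.
Path 4: S → D ← L
  D is a collider and D is conditioned on, which opens it — no node blocks this path, so it is active.
Because an active path exists, S and L are not d-separated.

No — S and L are not d-separated given {D, Y}.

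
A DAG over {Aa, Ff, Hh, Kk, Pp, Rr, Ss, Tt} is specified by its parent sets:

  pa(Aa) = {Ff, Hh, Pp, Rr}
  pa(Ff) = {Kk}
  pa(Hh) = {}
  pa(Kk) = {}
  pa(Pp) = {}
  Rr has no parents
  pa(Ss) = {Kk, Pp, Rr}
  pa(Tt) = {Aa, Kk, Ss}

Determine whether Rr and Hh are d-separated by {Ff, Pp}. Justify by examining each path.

We examine all 6 paths between Rr and Hh:
  1. Rr → Ss ← Kk → Ff → Aa ← Hh — Ss:collider[blocks]; Kk:fork[open]; Ff:chain[blocks]; Aa:collider[blocks] ⇒ blocked
  2. Rr → Ss ← Kk → Tt ← Aa ← Hh — Ss:collider[blocks]; Kk:fork[open]; Tt:collider[blocks]; Aa:chain[open] ⇒ blocked
  3. Rr → Ss → Tt ← Kk → Ff → Aa ← Hh — Ss:chain[open]; Tt:collider[blocks]; Kk:fork[open]; Ff:chain[blocks]; Aa:collider[blocks] ⇒ blocked
  4. Rr → Ss → Tt ← Aa ← Hh — Ss:chain[open]; Tt:collider[blocks]; Aa:chain[open] ⇒ blocked
  5. Rr → Ss ← Pp → Aa ← Hh — Ss:collider[blocks]; Pp:fork[blocks]; Aa:collider[blocks] ⇒ blocked
  6. Rr → Aa ← Hh — Aa:collider[blocks] ⇒ blocked
All paths are blocked; Rr ⊥ Hh | {Ff, Pp} holds.

Yes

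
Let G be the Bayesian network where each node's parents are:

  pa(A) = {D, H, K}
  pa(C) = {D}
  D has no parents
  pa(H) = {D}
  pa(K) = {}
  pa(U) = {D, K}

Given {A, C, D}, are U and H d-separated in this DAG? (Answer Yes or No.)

We examine all 4 paths between U and H:
  1. U ← K → A ← D → H — K:fork[open]; A:collider[open]; D:fork[blocks] ⇒ blocked
  2. U ← K → A ← H — K:fork[open]; A:collider[open] ⇒ active
  3. U ← D → H — D:fork[blocks] ⇒ blocked
  4. U ← D → A ← H — D:fork[blocks]; A:collider[open] ⇒ blocked
Because an active path exists, U and H are not d-separated.

No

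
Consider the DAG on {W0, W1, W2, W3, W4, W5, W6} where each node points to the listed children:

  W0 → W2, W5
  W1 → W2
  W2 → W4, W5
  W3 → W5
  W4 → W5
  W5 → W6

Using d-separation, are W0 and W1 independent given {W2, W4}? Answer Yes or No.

No

We examine all 3 paths between W0 and W1:
  1. W0 → W5 ← W4 ← W2 ← W1 — W5:collider[blocks]; W4:chain[blocks]; W2:chain[blocks] ⇒ blocked
  2. W0 → W5 ← W2 ← W1 — W5:collider[blocks]; W2:chain[blocks] ⇒ blocked
  3. W0 → W2 ← W1 — W2:collider[open] ⇒ active
Because an active path exists, W0 and W1 are not d-separated.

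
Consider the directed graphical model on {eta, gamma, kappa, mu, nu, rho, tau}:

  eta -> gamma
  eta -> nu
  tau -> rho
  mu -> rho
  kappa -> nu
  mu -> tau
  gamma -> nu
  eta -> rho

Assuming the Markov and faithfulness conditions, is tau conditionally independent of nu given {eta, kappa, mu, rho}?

Yes

There are 4 undirected paths between tau and nu; checking each against the conditioning set {eta, kappa, mu, rho}:
  1. tau ← mu → rho ← eta → gamma → nu — mu:fork[blocks]; rho:collider[open]; eta:fork[blocks]; gamma:chain[open] ⇒ blocked
  2. tau ← mu → rho ← eta → nu — mu:fork[blocks]; rho:collider[open]; eta:fork[blocks] ⇒ blocked
  3. tau → rho ← eta → gamma → nu — rho:collider[open]; eta:fork[blocks]; gamma:chain[open] ⇒ blocked
  4. tau → rho ← eta → nu — rho:collider[open]; eta:fork[blocks] ⇒ blocked
Since every path is blocked, d-separation holds.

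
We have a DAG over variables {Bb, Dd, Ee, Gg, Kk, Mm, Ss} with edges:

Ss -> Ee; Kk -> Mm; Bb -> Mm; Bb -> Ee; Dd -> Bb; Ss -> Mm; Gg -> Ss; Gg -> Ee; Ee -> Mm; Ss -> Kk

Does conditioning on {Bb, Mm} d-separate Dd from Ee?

Yes

There are 6 undirected paths between Dd and Ee; checking each against the conditioning set {Bb, Mm}:
Path 1: Dd → Bb → Ee
  Bb is a chain here and Bb is conditioned on, so the path is blocked at Bb.
Path 2: Dd → Bb → Mm ← Ee
  Bb is a chain here and Bb is conditioned on, so the path is blocked at Bb.
Path 3: Dd → Bb → Mm ← Kk ← Ss → Ee
  Bb is a chain here and Bb is conditioned on, so the path is blocked at Bb.
Path 4: Dd → Bb → Mm ← Kk ← Ss ← Gg → Ee
  Bb is a chain here and Bb is conditioned on, so the path is blocked at Bb.
Path 5: Dd → Bb → Mm ← Ss → Ee
  Bb is a chain here and Bb is conditioned on, so the path is blocked at Bb.
Path 6: Dd → Bb → Mm ← Ss ← Gg → Ee
  Bb is a chain here and Bb is conditioned on, so the path is blocked at Bb.
All paths are blocked; Dd ⊥ Ee | {Bb, Mm} holds.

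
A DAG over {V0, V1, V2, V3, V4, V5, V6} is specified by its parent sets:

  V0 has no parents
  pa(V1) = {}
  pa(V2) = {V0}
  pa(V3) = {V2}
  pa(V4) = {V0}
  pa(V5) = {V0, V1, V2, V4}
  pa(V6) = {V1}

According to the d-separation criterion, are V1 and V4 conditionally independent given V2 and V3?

Yes

3 paths connect V1 and V4; each must be blocked for d-separation to hold:
  1. V1 → V5 ← V4 — V5:collider[blocks] ⇒ blocked
  2. V1 → V5 ← V0 → V4 — V5:collider[blocks]; V0:fork[open] ⇒ blocked
  3. V1 → V5 ← V2 ← V0 → V4 — V5:collider[blocks]; V2:chain[blocks]; V0:fork[open] ⇒ blocked
Since every path is blocked, d-separation holds.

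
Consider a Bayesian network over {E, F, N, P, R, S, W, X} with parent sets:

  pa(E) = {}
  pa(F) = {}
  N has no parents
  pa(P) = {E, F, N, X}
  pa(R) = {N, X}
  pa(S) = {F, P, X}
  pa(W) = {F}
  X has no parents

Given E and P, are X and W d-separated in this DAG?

6 paths connect X and W; each must be blocked for d-separation to hold:
  1. X → R ← N → P ← F → W — R:collider[blocks]; N:fork[open]; P:collider[open]; F:fork[open] ⇒ blocked
  2. X → R ← N → P → S ← F → W — R:collider[blocks]; N:fork[open]; P:chain[blocks]; S:collider[blocks]; F:fork[open] ⇒ blocked
  3. X → P ← F → W — P:collider[open]; F:fork[open] ⇒ active
  4. X → P → S ← F → W — P:chain[blocks]; S:collider[blocks]; F:fork[open] ⇒ blocked
  5. X → S ← P ← F → W — S:collider[blocks]; P:chain[blocks]; F:fork[open] ⇒ blocked
  6. X → S ← F → W — S:collider[blocks]; F:fork[open] ⇒ blocked
At least one path is unblocked, so d-separation fails.

No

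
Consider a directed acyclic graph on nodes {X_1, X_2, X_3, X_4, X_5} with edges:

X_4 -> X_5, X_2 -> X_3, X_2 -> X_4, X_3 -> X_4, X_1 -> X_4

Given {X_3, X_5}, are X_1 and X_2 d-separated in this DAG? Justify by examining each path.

2 paths connect X_1 and X_2; each must be blocked for d-separation to hold:
Path 1: X_1 → X_4 ← X_2
  X_4 is a collider and its descendant X_5 is conditioned on, which opens it — no node blocks this path, so it is active.
Path 2: X_1 → X_4 ← X_3 ← X_2
  X_3 is a chain here and X_3 is conditioned on, so the path is blocked at X_3.
Because an active path exists, X_1 and X_2 are not d-separated.

No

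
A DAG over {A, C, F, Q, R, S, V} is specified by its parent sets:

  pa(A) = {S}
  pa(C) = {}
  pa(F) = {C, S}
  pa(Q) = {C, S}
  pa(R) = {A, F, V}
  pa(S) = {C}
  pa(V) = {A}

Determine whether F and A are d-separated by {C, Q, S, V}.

We examine all 5 paths between F and A:
Path 1: F ← S → A
  S is a fork here and S is conditioned on, so the path is blocked at S.
Path 2: F → R ← A
  R is a collider here and neither R nor any of its descendants is conditioned on, so the collider stays closed — the path is blocked at R.
Path 3: F → R ← V ← A
  R is a collider here and neither R nor any of its descendants is conditioned on, so the collider stays closed — the path is blocked at R.
Path 4: F ← C → S → A
  C is a fork here and C is conditioned on, so the path is blocked at C.
Path 5: F ← C → Q ← S → A
  C is a fork here and C is conditioned on, so the path is blocked at C.
Since every path is blocked, d-separation holds.

Yes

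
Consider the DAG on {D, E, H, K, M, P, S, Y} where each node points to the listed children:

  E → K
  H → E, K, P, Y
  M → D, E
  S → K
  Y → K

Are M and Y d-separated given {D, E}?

Enumerating the 4 paths from M to Y and testing each for blocking by {D, E}:
Path 1: M → E → K ← H → Y
  E is a chain here and E is conditioned on, so the path is blocked at E.
Path 2: M → E → K ← Y
  E is a chain here and E is conditioned on, so the path is blocked at E.
Path 3: M → E ← H → K ← Y
  K is a collider here and neither K nor any of its descendants is conditioned on, so the collider stays closed — the path is blocked at K.
Path 4: M → E ← H → Y
  E is a collider and E is conditioned on, which opens it; H is a fork and H is not conditioned on — no node blocks this path, so it is active.
Because an active path exists, M and Y are not d-separated.

No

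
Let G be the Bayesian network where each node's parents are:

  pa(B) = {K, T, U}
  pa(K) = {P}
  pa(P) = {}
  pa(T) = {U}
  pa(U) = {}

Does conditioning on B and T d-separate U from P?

There are 2 undirected paths between U and P; checking each against the conditioning set {B, T}:
Path 1: U → T → B ← K ← P
  T is a chain here and T is conditioned on, so the path is blocked at T.
Path 2: U → B ← K ← P
  B is a collider and B is conditioned on, which opens it; K is a chain and K is not conditioned on — no node blocks this path, so it is active.
Because an active path exists, U and P are not d-separated.

No — U and P are not d-separated given {B, T}.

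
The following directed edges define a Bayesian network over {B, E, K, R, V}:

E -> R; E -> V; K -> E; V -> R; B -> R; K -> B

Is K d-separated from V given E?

Yes

We examine all 4 paths between K and V:
Path 1: K → E → V
  E is a chain here and E is conditioned on, so the path is blocked at E.
Path 2: K → E → R ← V
  E is a chain here and E is conditioned on, so the path is blocked at E.
Path 3: K → B → R ← V
  R is a collider here and neither R nor any of its descendants is conditioned on, so the collider stays closed — the path is blocked at R.
Path 4: K → B → R ← E → V
  R is a collider here and neither R nor any of its descendants is conditioned on, so the collider stays closed — the path is blocked at R.
Since every path is blocked, d-separation holds.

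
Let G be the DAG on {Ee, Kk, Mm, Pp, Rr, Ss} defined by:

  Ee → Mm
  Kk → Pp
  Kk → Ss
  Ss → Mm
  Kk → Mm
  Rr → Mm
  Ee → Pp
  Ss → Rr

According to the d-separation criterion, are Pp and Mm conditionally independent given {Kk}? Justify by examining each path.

No

Enumerating the 4 paths from Pp to Mm and testing each for blocking by {Kk}:
Path 1: Pp ← Ee → Mm
  Ee is a fork and Ee is not conditioned on — no node blocks this path, so it is active.
Path 2: Pp ← Kk → Mm
  Kk is a fork here and Kk is conditioned on, so the path is blocked at Kk.
Path 3: Pp ← Kk → Ss → Rr → Mm
  Kk is a fork here and Kk is conditioned on, so the path is blocked at Kk.
Path 4: Pp ← Kk → Ss → Mm
  Kk is a fork here and Kk is conditioned on, so the path is blocked at Kk.
Since the path Pp ← Ee → Mm is active, Pp and Mm are not d-separated given {Kk}.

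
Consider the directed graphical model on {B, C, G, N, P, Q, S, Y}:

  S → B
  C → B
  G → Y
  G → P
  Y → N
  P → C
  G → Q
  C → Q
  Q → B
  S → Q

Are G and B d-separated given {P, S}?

We examine all 6 paths between G and B:
  1. G → P → C → Q ← S → B — P:chain[blocks]; C:chain[open]; Q:collider[blocks]; S:fork[blocks] ⇒ blocked
  2. G → P → C → Q → B — P:chain[blocks]; C:chain[open]; Q:chain[open] ⇒ blocked
  3. G → P → C → B — P:chain[blocks]; C:chain[open] ⇒ blocked
  4. G → Q ← C → B — Q:collider[blocks]; C:fork[open] ⇒ blocked
  5. G → Q ← S → B — Q:collider[blocks]; S:fork[blocks] ⇒ blocked
  6. G → Q → B — Q:chain[open] ⇒ active
At least one path is unblocked, so d-separation fails.

No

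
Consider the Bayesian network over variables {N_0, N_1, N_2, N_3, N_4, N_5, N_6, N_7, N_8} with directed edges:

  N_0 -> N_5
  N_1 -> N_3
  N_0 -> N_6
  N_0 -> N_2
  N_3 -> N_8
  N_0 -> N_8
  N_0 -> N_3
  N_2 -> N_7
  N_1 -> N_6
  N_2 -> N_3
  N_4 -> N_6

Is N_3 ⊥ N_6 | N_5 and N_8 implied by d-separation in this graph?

No — N_3 and N_6 are not d-separated given {N_5, N_8}.

There are 4 undirected paths between N_3 and N_6; checking each against the conditioning set {N_5, N_8}:
  1. N_3 ← N_1 → N_6 — N_1:fork[open] ⇒ active
  2. N_3 ← N_0 → N_6 — N_0:fork[open] ⇒ active
  3. N_3 → N_8 ← N_0 → N_6 — N_8:collider[open]; N_0:fork[open] ⇒ active
  4. N_3 ← N_2 ← N_0 → N_6 — N_2:chain[open]; N_0:fork[open] ⇒ active
Since the path N_3 ← N_1 → N_6 is active, N_3 and N_6 are not d-separated given {N_5, N_8}.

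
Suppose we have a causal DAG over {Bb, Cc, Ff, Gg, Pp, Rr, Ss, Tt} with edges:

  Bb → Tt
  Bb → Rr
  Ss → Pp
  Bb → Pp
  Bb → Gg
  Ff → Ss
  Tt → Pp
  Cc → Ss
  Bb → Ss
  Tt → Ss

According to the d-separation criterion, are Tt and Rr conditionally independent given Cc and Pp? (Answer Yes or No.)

We examine all 5 paths between Tt and Rr:
Path 1: Tt → Pp ← Ss ← Bb → Rr
  Pp is a collider and Pp is conditioned on, which opens it; Ss is a chain and Ss is not conditioned on; Bb is a fork and Bb is not conditioned on — no node blocks this path, so it is active.
Path 2: Tt → Pp ← Bb → Rr
  Pp is a collider and Pp is conditioned on, which opens it; Bb is a fork and Bb is not conditioned on — no node blocks this path, so it is active.
Path 3: Tt → Ss → Pp ← Bb → Rr
  Ss is a chain and Ss is not conditioned on; Pp is a collider and Pp is conditioned on, which opens it; Bb is a fork and Bb is not conditioned on — no node blocks this path, so it is active.
Path 4: Tt → Ss ← Bb → Rr
  Ss is a collider and its descendant Pp is conditioned on, which opens it; Bb is a fork and Bb is not conditioned on — no node blocks this path, so it is active.
Path 5: Tt ← Bb → Rr
  Bb is a fork and Bb is not conditioned on — no node blocks this path, so it is active.
At least one path is unblocked, so d-separation fails.

No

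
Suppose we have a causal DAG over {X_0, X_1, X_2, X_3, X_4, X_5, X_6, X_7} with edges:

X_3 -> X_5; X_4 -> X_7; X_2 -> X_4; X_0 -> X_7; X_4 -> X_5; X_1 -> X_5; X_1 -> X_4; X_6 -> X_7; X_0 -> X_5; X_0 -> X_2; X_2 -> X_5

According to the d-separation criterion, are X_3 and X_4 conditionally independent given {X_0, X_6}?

Yes

We examine all 6 paths between X_3 and X_4:
Path 1: X_3 → X_5 ← X_1 → X_4
  X_5 is a collider here and neither X_5 nor any of its descendants is conditioned on, so the collider stays closed — the path is blocked at X_5.
Path 2: X_3 → X_5 ← X_4
  X_5 is a collider here and neither X_5 nor any of its descendants is conditioned on, so the collider stays closed — the path is blocked at X_5.
Path 3: X_3 → X_5 ← X_2 → X_4
  X_5 is a collider here and neither X_5 nor any of its descendants is conditioned on, so the collider stays closed — the path is blocked at X_5.
Path 4: X_3 → X_5 ← X_2 ← X_0 → X_7 ← X_4
  X_5 is a collider here and neither X_5 nor any of its descendants is conditioned on, so the collider stays closed — the path is blocked at X_5.
Path 5: X_3 → X_5 ← X_0 → X_7 ← X_4
  X_5 is a collider here and neither X_5 nor any of its descendants is conditioned on, so the collider stays closed — the path is blocked at X_5.
Path 6: X_3 → X_5 ← X_0 → X_2 → X_4
  X_5 is a collider here and neither X_5 nor any of its descendants is conditioned on, so the collider stays closed — the path is blocked at X_5.
Since every path is blocked, d-separation holds.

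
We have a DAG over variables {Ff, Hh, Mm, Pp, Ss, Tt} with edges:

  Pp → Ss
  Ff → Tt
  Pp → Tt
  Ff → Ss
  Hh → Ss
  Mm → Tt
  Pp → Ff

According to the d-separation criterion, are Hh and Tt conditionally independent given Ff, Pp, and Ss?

4 paths connect Hh and Tt; each must be blocked for d-separation to hold:
  1. Hh → Ss ← Pp → Ff → Tt — Ss:collider[open]; Pp:fork[blocks]; Ff:chain[blocks] ⇒ blocked
  2. Hh → Ss ← Pp → Tt — Ss:collider[open]; Pp:fork[blocks] ⇒ blocked
  3. Hh → Ss ← Ff ← Pp → Tt — Ss:collider[open]; Ff:chain[blocks]; Pp:fork[blocks] ⇒ blocked
  4. Hh → Ss ← Ff → Tt — Ss:collider[open]; Ff:fork[blocks] ⇒ blocked
All paths are blocked; Hh ⊥ Tt | {Ff, Pp, Ss} holds.

Yes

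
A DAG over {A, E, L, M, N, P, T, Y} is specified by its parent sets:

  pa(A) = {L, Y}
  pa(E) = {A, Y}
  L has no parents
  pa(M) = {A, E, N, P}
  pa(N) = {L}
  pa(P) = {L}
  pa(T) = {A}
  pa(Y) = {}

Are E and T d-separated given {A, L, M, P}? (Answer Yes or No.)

We examine all 5 paths between E and T:
Path 1: E → M ← P ← L → A → T
  P is a chain here and P is conditioned on, so the path is blocked at P.
Path 2: E → M ← N ← L → A → T
  L is a fork here and L is conditioned on, so the path is blocked at L.
Path 3: E → M ← A → T
  A is a fork here and A is conditioned on, so the path is blocked at A.
Path 4: E ← Y → A → T
  A is a chain here and A is conditioned on, so the path is blocked at A.
Path 5: E ← A → T
  A is a fork here and A is conditioned on, so the path is blocked at A.
All paths are blocked; E ⊥ T | {A, L, M, P} holds.

Yes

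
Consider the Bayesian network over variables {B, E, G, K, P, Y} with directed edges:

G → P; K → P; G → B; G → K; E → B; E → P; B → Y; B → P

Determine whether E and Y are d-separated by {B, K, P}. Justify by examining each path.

Yes

We examine all 4 paths between E and Y:
Path 1: E → B → Y
  B is a chain here and B is conditioned on, so the path is blocked at B.
Path 2: E → P ← B → Y
  B is a fork here and B is conditioned on, so the path is blocked at B.
Path 3: E → P ← G → B → Y
  B is a chain here and B is conditioned on, so the path is blocked at B.
Path 4: E → P ← K ← G → B → Y
  K is a chain here and K is conditioned on, so the path is blocked at K.
Since every path is blocked, d-separation holds.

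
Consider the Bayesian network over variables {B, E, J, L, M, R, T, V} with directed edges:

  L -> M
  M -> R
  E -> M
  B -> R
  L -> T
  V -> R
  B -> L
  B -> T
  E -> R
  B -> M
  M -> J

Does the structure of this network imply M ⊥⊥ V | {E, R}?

5 paths connect M and V; each must be blocked for d-separation to hold:
Path 1: M ← L → T ← B → R ← V
  T is a collider here and neither T nor any of its descendants is conditioned on, so the collider stays closed — the path is blocked at T.
Path 2: M ← L ← B → R ← V
  L is a chain and L is not conditioned on; B is a fork and B is not conditioned on; R is a collider and R is conditioned on, which opens it — no node blocks this path, so it is active.
Path 3: M ← E → R ← V
  E is a fork here and E is conditioned on, so the path is blocked at E.
Path 4: M ← B → R ← V
  B is a fork and B is not conditioned on; R is a collider and R is conditioned on, which opens it — no node blocks this path, so it is active.
Path 5: M → R ← V
  R is a collider and R is conditioned on, which opens it — no node blocks this path, so it is active.
Because an active path exists, M and V are not d-separated.

No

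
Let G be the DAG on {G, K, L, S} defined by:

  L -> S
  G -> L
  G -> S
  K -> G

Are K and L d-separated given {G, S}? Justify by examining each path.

We examine all 2 paths between K and L:
  1. K → G → S ← L — G:chain[blocks]; S:collider[open] ⇒ blocked
  2. K → G → L — G:chain[blocks] ⇒ blocked
Every path is blocked, so K and L are d-separated given {G, S}.

Yes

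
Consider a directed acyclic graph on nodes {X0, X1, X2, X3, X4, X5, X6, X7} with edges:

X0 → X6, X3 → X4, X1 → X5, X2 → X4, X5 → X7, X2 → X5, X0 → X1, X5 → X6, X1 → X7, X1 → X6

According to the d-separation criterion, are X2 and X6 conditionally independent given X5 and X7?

5 paths connect X2 and X6; each must be blocked for d-separation to hold:
Path 1: X2 → X5 ← X1 → X6
  X5 is a collider and X5 is conditioned on, which opens it; X1 is a fork and X1 is not conditioned on — no node blocks this path, so it is active.
Path 2: X2 → X5 ← X1 ← X0 → X6
  X5 is a collider and X5 is conditioned on, which opens it; X1 is a chain and X1 is not conditioned on; X0 is a fork and X0 is not conditioned on — no node blocks this path, so it is active.
Path 3: X2 → X5 → X6
  X5 is a chain here and X5 is conditioned on, so the path is blocked at X5.
Path 4: X2 → X5 → X7 ← X1 → X6
  X5 is a chain here and X5 is conditioned on, so the path is blocked at X5.
Path 5: X2 → X5 → X7 ← X1 ← X0 → X6
  X5 is a chain here and X5 is conditioned on, so the path is blocked at X5.
At least one path is unblocked, so d-separation fails.

No — X2 and X6 are not d-separated given {X5, X7}.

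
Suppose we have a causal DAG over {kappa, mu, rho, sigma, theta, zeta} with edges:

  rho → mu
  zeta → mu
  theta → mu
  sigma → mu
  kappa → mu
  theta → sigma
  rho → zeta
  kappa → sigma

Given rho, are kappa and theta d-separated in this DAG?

Yes

Enumerating the 4 paths from kappa to theta and testing each for blocking by {rho}:
  1. kappa → sigma ← theta — sigma:collider[blocks] ⇒ blocked
  2. kappa → sigma → mu ← theta — sigma:chain[open]; mu:collider[blocks] ⇒ blocked
  3. kappa → mu ← sigma ← theta — mu:collider[blocks]; sigma:chain[open] ⇒ blocked
  4. kappa → mu ← theta — mu:collider[blocks] ⇒ blocked
Since every path is blocked, d-separation holds.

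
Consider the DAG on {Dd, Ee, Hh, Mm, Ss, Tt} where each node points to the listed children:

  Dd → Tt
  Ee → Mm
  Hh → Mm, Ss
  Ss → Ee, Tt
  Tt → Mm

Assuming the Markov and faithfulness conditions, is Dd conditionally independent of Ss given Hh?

Yes — Dd and Ss are d-separated given {Hh}.

3 paths connect Dd and Ss; each must be blocked for d-separation to hold:
  1. Dd → Tt ← Ss — Tt:collider[blocks] ⇒ blocked
  2. Dd → Tt → Mm ← Hh → Ss — Tt:chain[open]; Mm:collider[blocks]; Hh:fork[blocks] ⇒ blocked
  3. Dd → Tt → Mm ← Ee ← Ss — Tt:chain[open]; Mm:collider[blocks]; Ee:chain[open] ⇒ blocked
Since every path is blocked, d-separation holds.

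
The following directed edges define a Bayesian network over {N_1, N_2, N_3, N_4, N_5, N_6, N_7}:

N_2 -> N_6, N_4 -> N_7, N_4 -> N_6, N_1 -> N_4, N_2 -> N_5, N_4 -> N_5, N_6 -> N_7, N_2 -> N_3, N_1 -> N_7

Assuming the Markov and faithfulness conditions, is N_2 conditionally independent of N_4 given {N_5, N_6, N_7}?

No

4 paths connect N_2 and N_4; each must be blocked for d-separation to hold:
  1. N_2 → N_6 ← N_4 — N_6:collider[open] ⇒ active
  2. N_2 → N_6 → N_7 ← N_4 — N_6:chain[blocks]; N_7:collider[open] ⇒ blocked
  3. N_2 → N_6 → N_7 ← N_1 → N_4 — N_6:chain[blocks]; N_7:collider[open]; N_1:fork[open] ⇒ blocked
  4. N_2 → N_5 ← N_4 — N_5:collider[open] ⇒ active
Because an active path exists, N_2 and N_4 are not d-separated.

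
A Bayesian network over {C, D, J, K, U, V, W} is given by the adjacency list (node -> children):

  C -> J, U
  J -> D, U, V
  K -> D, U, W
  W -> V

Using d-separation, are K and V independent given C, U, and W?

No

Enumerating the 4 paths from K to V and testing each for blocking by {C, U, W}:
Path 1: K → W → V
  W is a chain here and W is conditioned on, so the path is blocked at W.
Path 2: K → D ← J → V
  D is a collider here and neither D nor any of its descendants is conditioned on, so the collider stays closed — the path is blocked at D.
Path 3: K → U ← J → V
  U is a collider and U is conditioned on, which opens it; J is a fork and J is not conditioned on — no node blocks this path, so it is active.
Path 4: K → U ← C → J → V
  C is a fork here and C is conditioned on, so the path is blocked at C.
Because an active path exists, K and V are not d-separated.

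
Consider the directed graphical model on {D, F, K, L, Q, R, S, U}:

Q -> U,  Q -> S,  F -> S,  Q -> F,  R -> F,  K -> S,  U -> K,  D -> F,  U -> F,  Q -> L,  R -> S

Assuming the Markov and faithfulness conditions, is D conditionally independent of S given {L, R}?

6 paths connect D and S; each must be blocked for d-separation to hold:
Path 1: D → F ← U → K → S
  F is a collider here and neither F nor any of its descendants is conditioned on, so the collider stays closed — the path is blocked at F.
Path 2: D → F ← U ← Q → S
  F is a collider here and neither F nor any of its descendants is conditioned on, so the collider stays closed — the path is blocked at F.
Path 3: D → F → S
  F is a chain and F is not conditioned on — no node blocks this path, so it is active.
Path 4: D → F ← Q → U → K → S
  F is a collider here and neither F nor any of its descendants is conditioned on, so the collider stays closed — the path is blocked at F.
Path 5: D → F ← Q → S
  F is a collider here and neither F nor any of its descendants is conditioned on, so the collider stays closed — the path is blocked at F.
Path 6: D → F ← R → S
  F is a collider here and neither F nor any of its descendants is conditioned on, so the collider stays closed — the path is blocked at F.
Since the path D → F → S is active, D and S are not d-separated given {L, R}.

No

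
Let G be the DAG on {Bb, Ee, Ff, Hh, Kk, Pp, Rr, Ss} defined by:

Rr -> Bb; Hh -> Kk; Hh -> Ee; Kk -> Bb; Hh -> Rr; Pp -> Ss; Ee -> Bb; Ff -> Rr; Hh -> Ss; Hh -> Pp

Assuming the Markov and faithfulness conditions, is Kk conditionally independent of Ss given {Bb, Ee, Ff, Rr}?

No

There are 6 undirected paths between Kk and Ss; checking each against the conditioning set {Bb, Ee, Ff, Rr}:
  1. Kk → Bb ← Ee ← Hh → Ss — Bb:collider[open]; Ee:chain[blocks]; Hh:fork[open] ⇒ blocked
  2. Kk → Bb ← Ee ← Hh → Pp → Ss — Bb:collider[open]; Ee:chain[blocks]; Hh:fork[open]; Pp:chain[open] ⇒ blocked
  3. Kk → Bb ← Rr ← Hh → Ss — Bb:collider[open]; Rr:chain[blocks]; Hh:fork[open] ⇒ blocked
  4. Kk → Bb ← Rr ← Hh → Pp → Ss — Bb:collider[open]; Rr:chain[blocks]; Hh:fork[open]; Pp:chain[open] ⇒ blocked
  5. Kk ← Hh → Ss — Hh:fork[open] ⇒ active
  6. Kk ← Hh → Pp → Ss — Hh:fork[open]; Pp:chain[open] ⇒ active
At least one path is unblocked, so d-separation fails.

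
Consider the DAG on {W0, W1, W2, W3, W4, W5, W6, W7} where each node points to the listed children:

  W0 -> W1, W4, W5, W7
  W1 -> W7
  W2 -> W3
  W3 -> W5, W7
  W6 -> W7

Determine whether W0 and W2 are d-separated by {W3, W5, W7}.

Yes — W0 and W2 are d-separated given {W3, W5, W7}.

3 paths connect W0 and W2; each must be blocked for d-separation to hold:
  1. W0 → W1 → W7 ← W3 ← W2 — W1:chain[open]; W7:collider[open]; W3:chain[blocks] ⇒ blocked
  2. W0 → W5 ← W3 ← W2 — W5:collider[open]; W3:chain[blocks] ⇒ blocked
  3. W0 → W7 ← W3 ← W2 — W7:collider[open]; W3:chain[blocks] ⇒ blocked
Since every path is blocked, d-separation holds.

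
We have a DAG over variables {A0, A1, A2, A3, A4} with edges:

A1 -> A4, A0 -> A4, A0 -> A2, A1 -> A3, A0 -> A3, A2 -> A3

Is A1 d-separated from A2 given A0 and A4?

There are 4 undirected paths between A1 and A2; checking each against the conditioning set {A0, A4}:
Path 1: A1 → A4 ← A0 → A2
  A0 is a fork here and A0 is conditioned on, so the path is blocked at A0.
Path 2: A1 → A4 ← A0 → A3 ← A2
  A0 is a fork here and A0 is conditioned on, so the path is blocked at A0.
Path 3: A1 → A3 ← A0 → A2
  A3 is a collider here and neither A3 nor any of its descendants is conditioned on, so the collider stays closed — the path is blocked at A3.
Path 4: A1 → A3 ← A2
  A3 is a collider here and neither A3 nor any of its descendants is conditioned on, so the collider stays closed — the path is blocked at A3.
Every path is blocked, so A1 and A2 are d-separated given {A0, A4}.

Yes — A1 and A2 are d-separated given {A0, A4}.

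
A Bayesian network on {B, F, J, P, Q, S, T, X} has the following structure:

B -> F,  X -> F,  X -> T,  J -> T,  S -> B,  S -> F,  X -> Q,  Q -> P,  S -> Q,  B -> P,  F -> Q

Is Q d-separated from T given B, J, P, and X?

Yes

6 paths connect Q and T; each must be blocked for d-separation to hold:
  1. Q ← F ← X → T — F:chain[open]; X:fork[blocks] ⇒ blocked
  2. Q ← X → T — X:fork[blocks] ⇒ blocked
  3. Q → P ← B → F ← X → T — P:collider[open]; B:fork[blocks]; F:collider[open]; X:fork[blocks] ⇒ blocked
  4. Q → P ← B ← S → F ← X → T — P:collider[open]; B:chain[blocks]; S:fork[open]; F:collider[open]; X:fork[blocks] ⇒ blocked
  5. Q ← S → B → F ← X → T — S:fork[open]; B:chain[blocks]; F:collider[open]; X:fork[blocks] ⇒ blocked
  6. Q ← S → F ← X → T — S:fork[open]; F:collider[open]; X:fork[blocks] ⇒ blocked
All paths are blocked; Q ⊥ T | {B, J, P, X} holds.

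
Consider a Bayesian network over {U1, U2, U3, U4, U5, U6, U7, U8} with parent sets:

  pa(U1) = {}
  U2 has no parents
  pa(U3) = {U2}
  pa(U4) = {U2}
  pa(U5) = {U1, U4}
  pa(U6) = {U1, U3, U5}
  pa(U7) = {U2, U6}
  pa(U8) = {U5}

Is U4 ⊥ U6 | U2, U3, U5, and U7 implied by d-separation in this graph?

No

Enumerating the 4 paths from U4 to U6 and testing each for blocking by {U2, U3, U5, U7}:
Path 1: U4 ← U2 → U7 ← U6
  U2 is a fork here and U2 is conditioned on, so the path is blocked at U2.
Path 2: U4 ← U2 → U3 → U6
  U2 is a fork here and U2 is conditioned on, so the path is blocked at U2.
Path 3: U4 → U5 → U6
  U5 is a chain here and U5 is conditioned on, so the path is blocked at U5.
Path 4: U4 → U5 ← U1 → U6
  U5 is a collider and U5 is conditioned on, which opens it; U1 is a fork and U1 is not conditioned on — no node blocks this path, so it is active.
Because an active path exists, U4 and U6 are not d-separated.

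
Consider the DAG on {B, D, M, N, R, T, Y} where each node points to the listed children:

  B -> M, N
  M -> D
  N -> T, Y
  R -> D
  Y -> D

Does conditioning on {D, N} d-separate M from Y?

Enumerating the 2 paths from M to Y and testing each for blocking by {D, N}:
Path 1: M → D ← Y
  D is a collider and D is conditioned on, which opens it — no node blocks this path, so it is active.
Path 2: M ← B → N → Y
  N is a chain here and N is conditioned on, so the path is blocked at N.
Since the path M → D ← Y is active, M and Y are not d-separated given {D, N}.

No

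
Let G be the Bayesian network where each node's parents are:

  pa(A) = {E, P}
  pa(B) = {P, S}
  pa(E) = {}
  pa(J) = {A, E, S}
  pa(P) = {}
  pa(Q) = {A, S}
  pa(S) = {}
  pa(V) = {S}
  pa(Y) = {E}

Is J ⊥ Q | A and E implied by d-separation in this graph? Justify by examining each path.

6 paths connect J and Q; each must be blocked for d-separation to hold:
Path 1: J ← A ← P → B ← S → Q
  A is a chain here and A is conditioned on, so the path is blocked at A.
Path 2: J ← A → Q
  A is a fork here and A is conditioned on, so the path is blocked at A.
Path 3: J ← E → A ← P → B ← S → Q
  E is a fork here and E is conditioned on, so the path is blocked at E.
Path 4: J ← E → A → Q
  E is a fork here and E is conditioned on, so the path is blocked at E.
Path 5: J ← S → Q
  S is a fork and S is not conditioned on — no node blocks this path, so it is active.
Path 6: J ← S → B ← P → A → Q
  B is a collider here and neither B nor any of its descendants is conditioned on, so the collider stays closed — the path is blocked at B.
Because an active path exists, J and Q are not d-separated.

No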